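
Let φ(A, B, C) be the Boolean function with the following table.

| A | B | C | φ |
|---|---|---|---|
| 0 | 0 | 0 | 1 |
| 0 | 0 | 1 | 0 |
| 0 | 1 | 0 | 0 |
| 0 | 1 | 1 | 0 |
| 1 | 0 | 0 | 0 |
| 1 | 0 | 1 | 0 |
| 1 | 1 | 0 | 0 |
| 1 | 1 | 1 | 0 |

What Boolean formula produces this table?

φ(A, B, C) = not ((A or B) or C)

The output is 1 only when every input is 0 — NOR of all inputs.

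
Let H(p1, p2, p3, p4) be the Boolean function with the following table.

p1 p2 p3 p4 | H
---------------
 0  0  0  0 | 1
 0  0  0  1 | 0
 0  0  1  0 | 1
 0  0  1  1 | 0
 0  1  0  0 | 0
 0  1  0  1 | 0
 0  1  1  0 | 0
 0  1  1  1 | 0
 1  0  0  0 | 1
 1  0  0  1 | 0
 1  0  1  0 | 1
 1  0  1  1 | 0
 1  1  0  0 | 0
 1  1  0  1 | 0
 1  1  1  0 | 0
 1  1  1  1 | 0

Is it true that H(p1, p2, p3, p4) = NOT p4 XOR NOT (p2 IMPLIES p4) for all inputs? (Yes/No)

Test each input against both H and the formula:
  p1=0, p2=0, p3=0, p4=0: formula gives 1, H = 1 ✓
  p1=0, p2=0, p3=0, p4=1: formula gives 0, H = 0 ✓
  p1=0, p2=0, p3=1, p4=0: formula gives 1, H = 1 ✓
  p1=0, p2=0, p3=1, p4=1: formula gives 0, H = 0 ✓
  … (the remaining 12 rows also agree.)
No disagreement on any input; they are logically equivalent.

Yes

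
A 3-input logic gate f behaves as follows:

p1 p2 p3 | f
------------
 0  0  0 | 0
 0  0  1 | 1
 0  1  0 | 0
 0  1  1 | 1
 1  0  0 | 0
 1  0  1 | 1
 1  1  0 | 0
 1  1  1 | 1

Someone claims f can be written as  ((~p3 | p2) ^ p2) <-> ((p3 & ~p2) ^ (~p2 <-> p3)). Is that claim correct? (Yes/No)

Check the formula against f row by row:
  p1=0, p2=0, p3=0: formula gives 0, f = 0 ✓
  p1=0, p2=0, p3=1: formula gives 1, f = 1 ✓
  p1=0, p2=1, p3=0: formula gives 0, f = 0 ✓
  p1=0, p2=1, p3=1: formula gives 1, f = 1 ✓
  p1=1, p2=0, p3=0: formula gives 0, f = 0 ✓
  …and likewise for the remaining 3 rows.
All 8 rows match — the expression computes f exactly.

Yes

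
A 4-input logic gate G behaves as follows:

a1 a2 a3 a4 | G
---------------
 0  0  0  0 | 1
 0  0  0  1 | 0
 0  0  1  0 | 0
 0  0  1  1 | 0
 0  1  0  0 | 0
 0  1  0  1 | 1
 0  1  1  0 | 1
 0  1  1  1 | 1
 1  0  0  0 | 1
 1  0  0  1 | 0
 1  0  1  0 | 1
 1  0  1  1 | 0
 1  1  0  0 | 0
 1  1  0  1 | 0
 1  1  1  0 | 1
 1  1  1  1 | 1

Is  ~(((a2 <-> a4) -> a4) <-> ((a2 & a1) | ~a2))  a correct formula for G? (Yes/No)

Test each input against both G and the formula:
  a1=0, a2=0, a3=0, a4=0: formula gives 1, G = 1 ✓
  a1=0, a2=0, a3=0, a4=1: formula gives 0, G = 0 ✓
  a1=0, a2=0, a3=1, a4=0: formula gives 1, but G = 0 ✗
Row (0,0,1,0) is a counterexample, so the formula is not equivalent to G.

No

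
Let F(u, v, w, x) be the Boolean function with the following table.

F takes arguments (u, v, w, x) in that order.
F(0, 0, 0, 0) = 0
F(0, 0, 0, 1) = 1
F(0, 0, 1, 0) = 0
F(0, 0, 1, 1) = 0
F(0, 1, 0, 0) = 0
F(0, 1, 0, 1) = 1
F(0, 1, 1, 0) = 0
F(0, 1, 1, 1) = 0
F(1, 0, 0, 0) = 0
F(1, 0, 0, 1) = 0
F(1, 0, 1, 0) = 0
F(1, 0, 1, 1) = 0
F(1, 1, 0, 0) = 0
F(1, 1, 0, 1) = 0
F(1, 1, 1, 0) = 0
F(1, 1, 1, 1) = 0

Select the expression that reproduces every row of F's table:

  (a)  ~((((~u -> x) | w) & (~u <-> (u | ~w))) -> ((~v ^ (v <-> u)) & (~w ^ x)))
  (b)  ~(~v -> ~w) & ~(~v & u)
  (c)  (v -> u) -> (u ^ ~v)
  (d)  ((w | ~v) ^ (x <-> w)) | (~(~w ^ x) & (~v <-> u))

a

(b) fails at (0,0,0,1): the formula yields 0, F is 1.
(c) fails at (0,0,0,0): the formula yields 1, F is 0.
(d) fails at (0,0,1,0): the formula yields 1, F is 0.
Only (a) survives; checking it on all 16 rows confirms it matches F.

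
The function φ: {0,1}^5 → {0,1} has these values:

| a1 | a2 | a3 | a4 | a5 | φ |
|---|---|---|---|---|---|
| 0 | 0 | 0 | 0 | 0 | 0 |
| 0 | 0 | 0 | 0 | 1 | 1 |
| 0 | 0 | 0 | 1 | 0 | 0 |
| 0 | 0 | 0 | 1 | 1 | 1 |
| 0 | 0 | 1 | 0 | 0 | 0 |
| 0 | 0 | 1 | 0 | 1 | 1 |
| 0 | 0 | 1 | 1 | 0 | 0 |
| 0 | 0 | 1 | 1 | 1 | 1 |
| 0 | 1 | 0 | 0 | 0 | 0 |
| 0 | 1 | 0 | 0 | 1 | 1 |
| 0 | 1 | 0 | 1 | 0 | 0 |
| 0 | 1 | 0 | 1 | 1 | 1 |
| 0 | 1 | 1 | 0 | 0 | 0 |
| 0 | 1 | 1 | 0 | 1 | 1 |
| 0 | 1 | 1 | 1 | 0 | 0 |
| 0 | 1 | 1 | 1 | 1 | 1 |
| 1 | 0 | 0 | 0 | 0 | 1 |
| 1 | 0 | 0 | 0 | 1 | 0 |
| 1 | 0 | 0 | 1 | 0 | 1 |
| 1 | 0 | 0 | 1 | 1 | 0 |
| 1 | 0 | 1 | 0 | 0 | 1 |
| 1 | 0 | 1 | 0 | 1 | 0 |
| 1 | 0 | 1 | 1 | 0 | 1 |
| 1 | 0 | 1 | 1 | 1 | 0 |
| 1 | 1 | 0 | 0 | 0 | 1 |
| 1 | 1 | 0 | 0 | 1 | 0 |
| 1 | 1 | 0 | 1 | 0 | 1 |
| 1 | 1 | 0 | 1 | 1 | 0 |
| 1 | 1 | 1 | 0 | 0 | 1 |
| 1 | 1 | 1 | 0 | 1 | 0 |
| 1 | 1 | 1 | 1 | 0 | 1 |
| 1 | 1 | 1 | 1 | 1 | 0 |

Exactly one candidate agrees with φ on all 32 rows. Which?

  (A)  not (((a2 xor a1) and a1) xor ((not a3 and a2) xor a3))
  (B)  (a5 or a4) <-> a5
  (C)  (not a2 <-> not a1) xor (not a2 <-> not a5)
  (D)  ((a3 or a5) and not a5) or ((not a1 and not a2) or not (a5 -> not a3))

(A) disagrees with φ on (0,0,0,0,0) (formula → 1, table → 0); rule it out.
(B) disagrees with φ on (0,0,0,0,0) (formula → 1, table → 0); rule it out.
(D) disagrees with φ on (0,0,0,0,0) (formula → 1, table → 0); rule it out.
(C) is the remaining candidate, and it agrees with φ on all 32 inputs.

C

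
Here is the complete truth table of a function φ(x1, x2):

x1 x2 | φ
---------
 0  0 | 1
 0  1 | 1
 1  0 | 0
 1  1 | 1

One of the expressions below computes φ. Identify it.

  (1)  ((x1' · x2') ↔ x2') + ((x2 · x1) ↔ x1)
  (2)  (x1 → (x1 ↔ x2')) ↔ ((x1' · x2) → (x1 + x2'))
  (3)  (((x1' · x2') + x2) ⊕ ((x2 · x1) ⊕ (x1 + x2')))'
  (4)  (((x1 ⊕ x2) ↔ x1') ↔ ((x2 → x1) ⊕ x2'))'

1

(2) fails at (0,1): the formula yields 0, φ is 1.
(3) fails at (0,1): the formula yields 0, φ is 1.
(4) fails at (0,0): the formula yields 0, φ is 1.
That leaves (1). Evaluating it on every row reproduces the table of φ exactly.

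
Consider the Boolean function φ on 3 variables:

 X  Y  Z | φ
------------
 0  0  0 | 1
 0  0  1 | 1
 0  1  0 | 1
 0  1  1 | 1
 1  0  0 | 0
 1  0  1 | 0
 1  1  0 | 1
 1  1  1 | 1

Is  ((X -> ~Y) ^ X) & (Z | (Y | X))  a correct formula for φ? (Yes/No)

No

Evaluate ((X -> ~Y) ^ X) & (Z | (Y | X)) on each row and compare to φ:
  X=0, Y=0, Z=0: formula gives 0, but φ = 1 ✗
Since they disagree at (0,0,0), the expression is not a correct formula for φ.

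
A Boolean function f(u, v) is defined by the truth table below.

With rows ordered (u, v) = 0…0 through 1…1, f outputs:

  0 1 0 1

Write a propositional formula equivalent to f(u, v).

The output simply equals v.

f(u, v) = v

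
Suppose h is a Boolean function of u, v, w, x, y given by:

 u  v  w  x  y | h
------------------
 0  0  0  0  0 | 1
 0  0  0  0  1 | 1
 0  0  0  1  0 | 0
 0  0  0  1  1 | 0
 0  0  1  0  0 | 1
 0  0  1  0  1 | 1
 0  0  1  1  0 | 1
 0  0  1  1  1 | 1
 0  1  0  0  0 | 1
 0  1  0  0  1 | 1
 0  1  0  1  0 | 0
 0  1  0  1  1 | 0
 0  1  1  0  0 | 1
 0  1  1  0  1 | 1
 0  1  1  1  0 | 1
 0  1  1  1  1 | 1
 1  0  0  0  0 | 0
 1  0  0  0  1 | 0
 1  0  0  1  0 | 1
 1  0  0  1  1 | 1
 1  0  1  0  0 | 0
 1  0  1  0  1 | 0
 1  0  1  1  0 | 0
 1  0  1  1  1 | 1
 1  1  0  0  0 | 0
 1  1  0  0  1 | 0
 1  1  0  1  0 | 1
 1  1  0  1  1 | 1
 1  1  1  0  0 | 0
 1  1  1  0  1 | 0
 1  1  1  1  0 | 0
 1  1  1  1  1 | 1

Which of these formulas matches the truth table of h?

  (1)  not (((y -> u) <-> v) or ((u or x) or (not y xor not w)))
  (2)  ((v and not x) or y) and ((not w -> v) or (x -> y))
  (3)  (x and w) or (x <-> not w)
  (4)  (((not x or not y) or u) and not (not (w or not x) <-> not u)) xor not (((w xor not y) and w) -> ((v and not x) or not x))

(1): at (0,0,0,0,1) it gives 0, but h = 1 — eliminated.
(2): at (0,0,0,0,0) it gives 0, but h = 1 — eliminated.
(3): at (0,0,0,0,0) it gives 0, but h = 1 — eliminated.
(4) is the remaining candidate, and it agrees with h on all 32 inputs.

4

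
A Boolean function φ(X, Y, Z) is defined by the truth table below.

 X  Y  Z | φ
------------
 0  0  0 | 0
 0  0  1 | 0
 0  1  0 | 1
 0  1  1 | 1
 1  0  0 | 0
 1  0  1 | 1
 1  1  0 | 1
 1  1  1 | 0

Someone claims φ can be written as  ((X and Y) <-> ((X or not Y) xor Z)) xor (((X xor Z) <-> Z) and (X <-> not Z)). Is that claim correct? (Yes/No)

Evaluate ((X and Y) <-> ((X or not Y) xor Z)) xor (((X xor Z) <-> Z) and (X <-> not Z)) on each row and compare to φ:
  X=0, Y=0, Z=0: formula gives 0, φ = 0 ✓
  X=0, Y=0, Z=1: formula gives 0, φ = 0 ✓
  X=0, Y=1, Z=0: formula gives 1, φ = 1 ✓
  X=0, Y=1, Z=1: formula gives 1, φ = 1 ✓
  X=1, Y=0, Z=0: formula gives 0, φ = 0 ✓
  …and likewise for the remaining 3 rows.
All 8 rows match — the expression computes φ exactly.

Yes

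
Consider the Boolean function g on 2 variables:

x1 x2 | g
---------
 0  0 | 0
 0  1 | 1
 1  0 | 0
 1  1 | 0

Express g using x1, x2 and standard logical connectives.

1 only at (0,1): NOT x1 AND x2.

g(x1, x2) = ~x1 & x2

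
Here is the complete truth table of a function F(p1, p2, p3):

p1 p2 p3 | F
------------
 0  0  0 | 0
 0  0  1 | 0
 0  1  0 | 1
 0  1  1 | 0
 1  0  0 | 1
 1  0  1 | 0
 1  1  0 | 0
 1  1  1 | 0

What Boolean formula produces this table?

Collect the rows where F=1 — (0,1,0), (1,0,0) — and write one minterm per row: ¬p1·p2·¬p3, p1·¬p2·¬p3. Their union (logical OR) reproduces the table exactly.

F(p1, p2, p3) = ((p1' · p2) · p3') + ((p1 · p2') · p3')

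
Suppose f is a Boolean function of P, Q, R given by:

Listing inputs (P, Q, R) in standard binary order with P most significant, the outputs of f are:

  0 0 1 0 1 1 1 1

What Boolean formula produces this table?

f is 0 on only 3 rows — (0,0,0), (0,0,1), (0,1,1). Writing each as a minterm (¬P·¬Q·¬R, ¬P·¬Q·R, ¬P·Q·R) and OR-ing them characterizes exactly where f=0, so f is the negation of that disjunction.

f(P, Q, R) = ~((((~P & ~Q) & ~R) | ((~P & ~Q) & R)) | ((~P & Q) & R))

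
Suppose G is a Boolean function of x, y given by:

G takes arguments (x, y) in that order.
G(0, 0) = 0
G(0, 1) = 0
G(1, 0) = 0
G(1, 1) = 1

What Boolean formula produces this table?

G(x, y) = x and y

The output is 1 only when every input is 1 — the AND of all inputs.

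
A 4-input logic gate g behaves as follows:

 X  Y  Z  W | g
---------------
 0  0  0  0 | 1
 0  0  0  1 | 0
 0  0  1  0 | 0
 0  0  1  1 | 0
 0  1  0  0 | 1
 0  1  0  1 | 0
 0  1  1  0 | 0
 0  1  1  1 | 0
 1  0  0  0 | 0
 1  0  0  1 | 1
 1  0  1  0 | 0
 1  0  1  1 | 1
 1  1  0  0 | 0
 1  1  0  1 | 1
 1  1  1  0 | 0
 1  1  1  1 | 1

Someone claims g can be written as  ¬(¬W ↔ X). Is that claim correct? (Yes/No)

No

Test each input against both g and the formula:
  X=0, Y=0, Z=0, W=0: formula gives 1, g = 1 ✓
  X=0, Y=0, Z=0, W=1: formula gives 0, g = 0 ✓
  X=0, Y=0, Z=1, W=0: formula gives 1, but g = 0 ✗
Row (0,0,1,0) is a counterexample, so the formula is not equivalent to g.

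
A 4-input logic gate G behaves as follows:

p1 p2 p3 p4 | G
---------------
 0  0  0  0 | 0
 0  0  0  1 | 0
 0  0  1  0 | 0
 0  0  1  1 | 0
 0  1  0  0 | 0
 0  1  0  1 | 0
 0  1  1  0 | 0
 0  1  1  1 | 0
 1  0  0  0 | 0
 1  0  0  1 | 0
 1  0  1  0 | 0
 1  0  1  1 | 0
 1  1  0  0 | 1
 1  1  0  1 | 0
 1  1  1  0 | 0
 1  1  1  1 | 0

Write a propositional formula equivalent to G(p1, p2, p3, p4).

G is 1 on exactly one input, (1,1,0,0), whose minterm is p1·p2·¬p3·¬p4. So G is just that conjunction.

G(p1, p2, p3, p4) = ((p1 · p2) · p3') · p4'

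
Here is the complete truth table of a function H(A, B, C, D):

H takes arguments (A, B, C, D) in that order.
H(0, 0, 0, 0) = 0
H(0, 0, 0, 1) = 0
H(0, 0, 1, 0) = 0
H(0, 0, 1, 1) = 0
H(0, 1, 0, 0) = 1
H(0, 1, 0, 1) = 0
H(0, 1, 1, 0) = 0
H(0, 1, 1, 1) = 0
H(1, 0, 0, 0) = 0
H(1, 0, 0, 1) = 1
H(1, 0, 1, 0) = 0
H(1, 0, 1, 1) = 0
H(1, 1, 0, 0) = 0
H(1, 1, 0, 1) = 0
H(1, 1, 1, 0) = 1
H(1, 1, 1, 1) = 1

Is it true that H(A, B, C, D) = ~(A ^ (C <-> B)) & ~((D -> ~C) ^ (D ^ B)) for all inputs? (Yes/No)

Check the formula against H row by row:
  A=0, B=0, C=0, D=0: formula gives 0, H = 0 ✓
  A=0, B=0, C=0, D=1: formula gives 0, H = 0 ✓
  A=0, B=0, C=1, D=0: formula gives 0, H = 0 ✓
  A=0, B=0, C=1, D=1: formula gives 0, H = 0 ✓
  …and likewise for the remaining 12 rows.
Every row agrees, so the formula is equivalent.

Yes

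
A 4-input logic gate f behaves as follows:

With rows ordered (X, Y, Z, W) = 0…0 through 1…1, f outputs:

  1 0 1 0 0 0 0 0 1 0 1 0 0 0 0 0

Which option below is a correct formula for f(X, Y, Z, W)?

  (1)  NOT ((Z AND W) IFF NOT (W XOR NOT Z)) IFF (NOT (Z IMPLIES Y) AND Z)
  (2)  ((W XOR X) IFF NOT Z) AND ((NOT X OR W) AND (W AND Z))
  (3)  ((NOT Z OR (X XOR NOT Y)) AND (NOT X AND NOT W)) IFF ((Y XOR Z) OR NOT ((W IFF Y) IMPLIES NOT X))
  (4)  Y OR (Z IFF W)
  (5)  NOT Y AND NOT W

(1) disagrees with f on (0,0,1,1) (formula → 1, table → 0); rule it out.
(2) disagrees with f on (0,0,0,0) (formula → 0, table → 1); rule it out.
(3) disagrees with f on (0,0,0,0) (formula → 0, table → 1); rule it out.
(4) disagrees with f on (0,0,1,0) (formula → 0, table → 1); rule it out.
(5) is the remaining candidate, and it agrees with f on all 16 inputs.

5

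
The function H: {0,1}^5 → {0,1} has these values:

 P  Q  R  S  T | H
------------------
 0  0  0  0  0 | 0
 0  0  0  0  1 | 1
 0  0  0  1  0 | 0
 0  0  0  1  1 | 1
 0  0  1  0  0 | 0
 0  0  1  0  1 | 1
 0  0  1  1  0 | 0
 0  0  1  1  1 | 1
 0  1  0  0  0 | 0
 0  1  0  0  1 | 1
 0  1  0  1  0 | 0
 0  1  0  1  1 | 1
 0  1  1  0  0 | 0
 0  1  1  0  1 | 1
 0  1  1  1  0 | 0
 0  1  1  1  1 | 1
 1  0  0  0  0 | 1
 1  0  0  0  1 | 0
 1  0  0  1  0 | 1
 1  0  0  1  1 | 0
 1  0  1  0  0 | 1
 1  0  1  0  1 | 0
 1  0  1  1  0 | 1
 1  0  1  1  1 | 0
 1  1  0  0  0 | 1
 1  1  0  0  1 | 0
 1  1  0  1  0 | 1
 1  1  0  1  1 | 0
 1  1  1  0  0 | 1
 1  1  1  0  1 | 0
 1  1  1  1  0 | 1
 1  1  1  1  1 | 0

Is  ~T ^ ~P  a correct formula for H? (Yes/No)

Test each input against both H and the formula:
  P=0, Q=0, R=0, S=0, T=0: formula gives 0, H = 0 ✓
  P=0, Q=0, R=0, S=0, T=1: formula gives 1, H = 1 ✓
  P=0, Q=0, R=0, S=1, T=0: formula gives 0, H = 0 ✓
  P=0, Q=0, R=0, S=1, T=1: formula gives 1, H = 1 ✓
  …and likewise for the remaining 28 rows.
Every row agrees, so the formula is equivalent.

Yes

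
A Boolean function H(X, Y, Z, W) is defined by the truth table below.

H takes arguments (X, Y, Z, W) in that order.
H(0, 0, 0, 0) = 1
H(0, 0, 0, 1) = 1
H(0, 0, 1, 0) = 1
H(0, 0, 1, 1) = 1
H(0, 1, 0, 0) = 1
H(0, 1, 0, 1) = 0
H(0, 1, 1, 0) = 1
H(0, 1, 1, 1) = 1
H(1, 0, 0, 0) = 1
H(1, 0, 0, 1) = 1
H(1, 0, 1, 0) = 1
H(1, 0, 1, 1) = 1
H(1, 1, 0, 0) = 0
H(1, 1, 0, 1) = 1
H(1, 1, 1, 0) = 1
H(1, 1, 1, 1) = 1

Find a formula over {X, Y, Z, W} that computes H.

H(X, Y, Z, W) = ~((((~X & Y) & ~Z) & W) | (((X & Y) & ~Z) & ~W))

There are just 2 zero rows: (0,1,0,1), (1,1,0,0). Their minterms are ¬X·Y·¬Z·W, X·Y·¬Z·¬W; the OR of those covers precisely the 0-outputs, and negating it yields H.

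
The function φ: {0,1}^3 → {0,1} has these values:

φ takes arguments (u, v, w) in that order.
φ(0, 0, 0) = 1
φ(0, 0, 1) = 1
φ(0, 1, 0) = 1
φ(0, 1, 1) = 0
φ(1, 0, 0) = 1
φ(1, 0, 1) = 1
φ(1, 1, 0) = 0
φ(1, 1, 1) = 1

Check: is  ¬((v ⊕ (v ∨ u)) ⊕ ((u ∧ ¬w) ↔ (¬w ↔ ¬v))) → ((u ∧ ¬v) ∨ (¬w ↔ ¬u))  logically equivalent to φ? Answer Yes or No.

Yes

Check the formula against φ row by row:
  u=0, v=0, w=0: formula gives 1, φ = 1 ✓
  u=0, v=0, w=1: formula gives 1, φ = 1 ✓
  u=0, v=1, w=0: formula gives 1, φ = 1 ✓
  u=0, v=1, w=1: formula gives 0, φ = 0 ✓
  u=1, v=0, w=0: formula gives 1, φ = 1 ✓
  … (the remaining 3 rows also agree.)
All 8 rows match — the expression computes φ exactly.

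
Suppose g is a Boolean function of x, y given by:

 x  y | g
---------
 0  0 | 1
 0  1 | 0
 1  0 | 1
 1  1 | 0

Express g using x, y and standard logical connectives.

The output is the negation of y.

g(x, y) = NOT y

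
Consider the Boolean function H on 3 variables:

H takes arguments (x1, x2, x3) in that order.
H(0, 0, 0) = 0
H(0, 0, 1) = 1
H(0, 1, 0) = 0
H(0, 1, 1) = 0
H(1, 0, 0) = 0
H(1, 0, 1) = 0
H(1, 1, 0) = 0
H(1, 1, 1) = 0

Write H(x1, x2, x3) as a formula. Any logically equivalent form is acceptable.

H(x1, x2, x3) = (~x1 & ~x2) & x3

Only row (0,0,1) gives 1. That row's minterm ¬x1·¬x2·x3 is H directly.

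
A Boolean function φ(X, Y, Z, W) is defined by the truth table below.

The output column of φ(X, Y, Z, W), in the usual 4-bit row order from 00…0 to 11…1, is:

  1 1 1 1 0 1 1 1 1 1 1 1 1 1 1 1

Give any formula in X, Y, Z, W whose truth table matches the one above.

φ(X, Y, Z, W) = not (((not X and Y) and not Z) and not W)

Only row (0,1,0,0) gives 0. So φ is 1 everywhere except there — the complement of the minterm ¬X·Y·¬Z·¬W.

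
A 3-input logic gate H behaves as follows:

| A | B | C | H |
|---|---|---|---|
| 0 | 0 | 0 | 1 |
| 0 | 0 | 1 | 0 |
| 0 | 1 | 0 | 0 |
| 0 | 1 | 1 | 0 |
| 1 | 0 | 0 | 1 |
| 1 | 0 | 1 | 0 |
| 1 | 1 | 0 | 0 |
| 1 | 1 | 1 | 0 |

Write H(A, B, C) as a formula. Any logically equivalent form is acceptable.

H=1 on 2 inputs: (0,0,0), (1,0,0). Reading each as a conjunction of literals (¬A·¬B·¬C, A·¬B·¬C) and taking the OR gives the canonical DNF.

H(A, B, C) = ((not A and not B) and not C) or ((A and not B) and not C)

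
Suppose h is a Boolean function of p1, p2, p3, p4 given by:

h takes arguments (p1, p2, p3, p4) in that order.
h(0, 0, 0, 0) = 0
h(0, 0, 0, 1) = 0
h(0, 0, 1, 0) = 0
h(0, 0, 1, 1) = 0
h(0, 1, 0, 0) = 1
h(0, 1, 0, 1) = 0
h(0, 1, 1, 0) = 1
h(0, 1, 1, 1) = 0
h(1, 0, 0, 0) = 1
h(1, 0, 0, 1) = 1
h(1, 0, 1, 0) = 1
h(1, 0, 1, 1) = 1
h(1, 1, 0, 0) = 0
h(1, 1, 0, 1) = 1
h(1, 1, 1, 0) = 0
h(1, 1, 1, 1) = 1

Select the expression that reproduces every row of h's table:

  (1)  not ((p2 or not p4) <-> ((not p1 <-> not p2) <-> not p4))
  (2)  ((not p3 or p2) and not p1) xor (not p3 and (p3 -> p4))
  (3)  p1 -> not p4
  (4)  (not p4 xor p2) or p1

1

(2) disagrees with h on (0,1,0,0) (formula → 0, table → 1); rule it out.
(3) disagrees with h on (0,0,0,0) (formula → 1, table → 0); rule it out.
(4) disagrees with h on (0,0,0,0) (formula → 1, table → 0); rule it out.
Only (1) survives; checking it on all 16 rows confirms it matches h.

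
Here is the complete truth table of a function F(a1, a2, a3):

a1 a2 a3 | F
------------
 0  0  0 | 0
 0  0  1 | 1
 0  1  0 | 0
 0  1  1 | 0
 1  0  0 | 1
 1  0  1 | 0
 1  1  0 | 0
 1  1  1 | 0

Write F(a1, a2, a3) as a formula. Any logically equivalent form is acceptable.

F(a1, a2, a3) = ((NOT a1 AND NOT a2) AND a3) OR ((a1 AND NOT a2) AND NOT a3)

The 1-rows are (0,0,1), (1,0,0). Each contributes one minterm — ¬a1·¬a2·a3; a1·¬a2·¬a3 — and their disjunction is a sum-of-products form of F.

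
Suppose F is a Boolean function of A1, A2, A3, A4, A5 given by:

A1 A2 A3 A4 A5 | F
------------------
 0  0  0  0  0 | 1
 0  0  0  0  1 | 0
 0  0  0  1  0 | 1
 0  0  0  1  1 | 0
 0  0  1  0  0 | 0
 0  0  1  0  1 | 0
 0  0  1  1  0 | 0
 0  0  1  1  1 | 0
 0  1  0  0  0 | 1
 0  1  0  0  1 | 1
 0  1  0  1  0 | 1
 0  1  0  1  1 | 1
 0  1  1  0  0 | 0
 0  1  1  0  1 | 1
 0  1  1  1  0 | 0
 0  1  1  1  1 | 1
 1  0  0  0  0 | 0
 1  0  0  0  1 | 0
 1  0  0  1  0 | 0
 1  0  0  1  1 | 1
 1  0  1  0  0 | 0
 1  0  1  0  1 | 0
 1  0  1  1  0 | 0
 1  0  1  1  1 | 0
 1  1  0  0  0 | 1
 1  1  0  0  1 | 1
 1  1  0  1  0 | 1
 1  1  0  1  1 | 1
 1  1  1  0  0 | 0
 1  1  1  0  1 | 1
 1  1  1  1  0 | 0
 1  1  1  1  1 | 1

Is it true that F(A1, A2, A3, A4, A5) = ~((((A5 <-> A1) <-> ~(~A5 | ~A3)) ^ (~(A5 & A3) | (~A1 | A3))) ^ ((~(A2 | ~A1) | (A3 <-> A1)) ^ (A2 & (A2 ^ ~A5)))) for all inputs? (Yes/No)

No

Evaluate ~((((A5 <-> A1) <-> ~(~A5 | ~A3)) ^ (~(A5 & A3) | (~A1 | A3))) ^ ((~(A2 | ~A1) | (A3 <-> A1)) ^ (A2 & (A2 ^ ~A5)))) on each row and compare to F:
  A1=0, A2=0, A3=0, A4=0, A5=0: formula gives 1, F = 1 ✓
  A1=0, A2=0, A3=0, A4=0, A5=1: formula gives 0, F = 0 ✓
  A1=0, A2=0, A3=0, A4=1, A5=0: formula gives 1, F = 1 ✓
  A1=0, A2=0, A3=0, A4=1, A5=1: formula gives 0, F = 0 ✓
  …
  A1=1, A2=0, A3=0, A4=0, A5=1: formula gives 1, but F = 0 ✗
A single disagreement suffices: at (1,0,0,0,1) they differ, so the formula does not compute F.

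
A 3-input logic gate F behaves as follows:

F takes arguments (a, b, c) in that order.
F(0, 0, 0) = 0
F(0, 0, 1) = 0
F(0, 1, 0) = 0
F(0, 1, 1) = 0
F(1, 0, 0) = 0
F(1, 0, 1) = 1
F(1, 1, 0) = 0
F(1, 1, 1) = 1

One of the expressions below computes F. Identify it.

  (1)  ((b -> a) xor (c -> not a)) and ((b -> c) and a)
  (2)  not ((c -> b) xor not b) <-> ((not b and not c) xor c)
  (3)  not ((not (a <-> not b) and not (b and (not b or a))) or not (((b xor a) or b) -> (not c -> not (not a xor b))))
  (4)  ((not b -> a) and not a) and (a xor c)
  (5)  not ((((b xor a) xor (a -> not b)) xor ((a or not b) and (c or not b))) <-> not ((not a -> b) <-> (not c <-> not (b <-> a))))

1

(2): at (0,0,0) it gives 1, but F = 0 — eliminated.
(3): at (0,1,0) it gives 1, but F = 0 — eliminated.
(4): at (0,1,1) it gives 1, but F = 0 — eliminated.
(5): at (0,0,1) it gives 1, but F = 0 — eliminated.
That leaves (1). Evaluating it on every row reproduces the table of F exactly.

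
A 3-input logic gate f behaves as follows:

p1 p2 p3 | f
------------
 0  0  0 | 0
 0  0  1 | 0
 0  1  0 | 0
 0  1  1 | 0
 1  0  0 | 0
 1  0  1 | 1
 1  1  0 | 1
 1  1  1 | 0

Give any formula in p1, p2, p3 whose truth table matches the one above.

The 1-rows are (1,0,1), (1,1,0). Each contributes one minterm — p1·¬p2·p3; p1·p2·¬p3 — and their disjunction is a sum-of-products form of f.

f(p1, p2, p3) = ((p1 · p2') · p3) + ((p1 · p2) · p3')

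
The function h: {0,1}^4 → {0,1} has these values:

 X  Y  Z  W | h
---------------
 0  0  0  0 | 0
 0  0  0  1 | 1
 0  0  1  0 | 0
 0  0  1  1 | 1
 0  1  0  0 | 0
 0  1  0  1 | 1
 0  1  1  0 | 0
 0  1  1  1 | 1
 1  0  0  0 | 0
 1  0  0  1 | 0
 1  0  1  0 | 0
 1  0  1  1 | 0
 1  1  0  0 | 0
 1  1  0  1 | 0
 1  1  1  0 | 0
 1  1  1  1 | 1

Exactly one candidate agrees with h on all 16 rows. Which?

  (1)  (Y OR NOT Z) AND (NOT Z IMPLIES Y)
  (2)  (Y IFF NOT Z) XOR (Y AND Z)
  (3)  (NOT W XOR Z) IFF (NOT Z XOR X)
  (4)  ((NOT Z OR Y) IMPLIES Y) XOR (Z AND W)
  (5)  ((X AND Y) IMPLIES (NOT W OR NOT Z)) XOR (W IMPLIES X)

(1): at (0,0,0,1) it gives 0, but h = 1 — eliminated.
(2): at (0,0,0,1) it gives 0, but h = 1 — eliminated.
(3): at (0,0,0,0) it gives 1, but h = 0 — eliminated.
(4): at (0,0,0,1) it gives 0, but h = 1 — eliminated.
(5) is the remaining candidate, and it agrees with h on all 16 inputs.

5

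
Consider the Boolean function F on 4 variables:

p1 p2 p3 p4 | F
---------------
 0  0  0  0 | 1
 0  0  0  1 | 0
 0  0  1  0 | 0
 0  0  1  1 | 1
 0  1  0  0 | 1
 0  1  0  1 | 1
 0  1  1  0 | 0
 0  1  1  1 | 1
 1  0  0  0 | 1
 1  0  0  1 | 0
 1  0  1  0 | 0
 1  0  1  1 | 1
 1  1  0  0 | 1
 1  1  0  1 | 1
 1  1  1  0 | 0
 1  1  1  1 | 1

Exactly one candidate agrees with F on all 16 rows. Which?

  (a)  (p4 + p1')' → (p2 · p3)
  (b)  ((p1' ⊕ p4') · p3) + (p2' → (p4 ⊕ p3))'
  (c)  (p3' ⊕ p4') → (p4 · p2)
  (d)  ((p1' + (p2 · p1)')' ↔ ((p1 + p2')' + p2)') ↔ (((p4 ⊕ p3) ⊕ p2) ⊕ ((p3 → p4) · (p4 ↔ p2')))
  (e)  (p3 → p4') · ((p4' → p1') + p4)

(a) fails at (0,0,0,1): the formula yields 1, F is 0.
(b) fails at (0,1,0,0): the formula yields 0, F is 1.
(d) fails at (0,0,0,1): the formula yields 1, F is 0.
(e) fails at (0,0,0,1): the formula yields 1, F is 0.
That leaves (c). Evaluating it on every row reproduces the table of F exactly.

c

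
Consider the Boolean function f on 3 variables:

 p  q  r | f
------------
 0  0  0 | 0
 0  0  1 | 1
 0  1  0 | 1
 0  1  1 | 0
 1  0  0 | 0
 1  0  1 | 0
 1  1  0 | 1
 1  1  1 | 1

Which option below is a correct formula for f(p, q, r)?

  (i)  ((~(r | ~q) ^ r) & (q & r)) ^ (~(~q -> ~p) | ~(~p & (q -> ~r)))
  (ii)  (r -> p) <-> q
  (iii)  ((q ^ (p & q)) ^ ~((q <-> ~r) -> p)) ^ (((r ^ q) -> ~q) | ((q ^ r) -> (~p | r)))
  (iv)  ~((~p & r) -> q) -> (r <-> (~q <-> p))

(i): at (0,0,1) it gives 0, but f = 1 — eliminated.
(iii): at (0,0,0) it gives 1, but f = 0 — eliminated.
(iv): at (0,0,0) it gives 1, but f = 0 — eliminated.
Only (ii) survives; checking it on all 8 rows confirms it matches f.

ii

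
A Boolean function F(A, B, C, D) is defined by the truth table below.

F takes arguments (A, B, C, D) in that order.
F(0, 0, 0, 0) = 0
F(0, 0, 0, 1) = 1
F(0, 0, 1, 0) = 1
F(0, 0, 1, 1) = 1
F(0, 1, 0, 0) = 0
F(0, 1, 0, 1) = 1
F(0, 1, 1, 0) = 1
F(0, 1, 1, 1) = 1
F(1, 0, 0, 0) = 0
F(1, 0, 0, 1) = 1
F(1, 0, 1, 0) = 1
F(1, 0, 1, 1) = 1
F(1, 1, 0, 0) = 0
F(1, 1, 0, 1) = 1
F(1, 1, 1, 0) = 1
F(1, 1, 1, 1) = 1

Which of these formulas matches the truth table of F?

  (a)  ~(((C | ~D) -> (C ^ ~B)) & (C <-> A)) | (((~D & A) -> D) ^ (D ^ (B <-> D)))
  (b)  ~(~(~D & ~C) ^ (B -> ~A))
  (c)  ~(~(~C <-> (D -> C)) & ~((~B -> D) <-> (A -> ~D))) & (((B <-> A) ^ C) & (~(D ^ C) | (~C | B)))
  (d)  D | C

(a): at (0,0,0,1) it gives 0, but F = 1 — eliminated.
(b): at (1,1,0,0) it gives 1, but F = 0 — eliminated.
(c): at (0,0,0,0) it gives 1, but F = 0 — eliminated.
Only (d) survives; checking it on all 16 rows confirms it matches F.

d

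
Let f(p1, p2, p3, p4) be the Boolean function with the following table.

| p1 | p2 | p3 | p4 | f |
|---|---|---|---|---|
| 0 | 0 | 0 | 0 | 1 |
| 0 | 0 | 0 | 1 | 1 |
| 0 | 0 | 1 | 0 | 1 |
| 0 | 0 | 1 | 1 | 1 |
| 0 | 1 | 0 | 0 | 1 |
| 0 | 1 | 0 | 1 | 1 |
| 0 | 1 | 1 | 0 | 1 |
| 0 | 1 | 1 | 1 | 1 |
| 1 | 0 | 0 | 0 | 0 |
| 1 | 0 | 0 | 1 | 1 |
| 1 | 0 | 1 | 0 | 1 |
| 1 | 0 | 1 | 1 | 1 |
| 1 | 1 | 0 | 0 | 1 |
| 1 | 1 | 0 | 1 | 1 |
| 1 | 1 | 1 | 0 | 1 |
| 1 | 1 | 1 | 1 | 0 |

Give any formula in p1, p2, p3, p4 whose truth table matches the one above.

f is 0 on only 2 rows — (1,0,0,0), (1,1,1,1). Writing each as a minterm (p1·¬p2·¬p3·¬p4, p1·p2·p3·p4) and OR-ing them characterizes exactly where f=0, so f is the negation of that disjunction.

f(p1, p2, p3, p4) = ~((((p1 & ~p2) & ~p3) & ~p4) | (((p1 & p2) & p3) & p4))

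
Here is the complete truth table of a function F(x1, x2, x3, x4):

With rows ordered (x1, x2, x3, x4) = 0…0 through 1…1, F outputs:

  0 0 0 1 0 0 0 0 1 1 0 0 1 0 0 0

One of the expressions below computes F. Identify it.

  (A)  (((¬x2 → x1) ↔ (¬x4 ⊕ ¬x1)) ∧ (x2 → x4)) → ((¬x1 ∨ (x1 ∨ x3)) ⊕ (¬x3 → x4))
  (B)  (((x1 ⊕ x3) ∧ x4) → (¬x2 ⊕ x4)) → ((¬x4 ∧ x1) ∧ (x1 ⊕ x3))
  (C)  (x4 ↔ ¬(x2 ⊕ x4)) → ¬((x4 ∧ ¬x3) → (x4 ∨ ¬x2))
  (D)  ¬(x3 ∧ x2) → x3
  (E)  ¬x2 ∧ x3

(A) disagrees with F on (0,0,0,0) (formula → 1, table → 0); rule it out.
(C) disagrees with F on (0,0,0,0) (formula → 1, table → 0); rule it out.
(D) disagrees with F on (0,0,1,0) (formula → 1, table → 0); rule it out.
(E) disagrees with F on (0,0,1,0) (formula → 1, table → 0); rule it out.
(B) is the remaining candidate, and it agrees with F on all 16 inputs.

B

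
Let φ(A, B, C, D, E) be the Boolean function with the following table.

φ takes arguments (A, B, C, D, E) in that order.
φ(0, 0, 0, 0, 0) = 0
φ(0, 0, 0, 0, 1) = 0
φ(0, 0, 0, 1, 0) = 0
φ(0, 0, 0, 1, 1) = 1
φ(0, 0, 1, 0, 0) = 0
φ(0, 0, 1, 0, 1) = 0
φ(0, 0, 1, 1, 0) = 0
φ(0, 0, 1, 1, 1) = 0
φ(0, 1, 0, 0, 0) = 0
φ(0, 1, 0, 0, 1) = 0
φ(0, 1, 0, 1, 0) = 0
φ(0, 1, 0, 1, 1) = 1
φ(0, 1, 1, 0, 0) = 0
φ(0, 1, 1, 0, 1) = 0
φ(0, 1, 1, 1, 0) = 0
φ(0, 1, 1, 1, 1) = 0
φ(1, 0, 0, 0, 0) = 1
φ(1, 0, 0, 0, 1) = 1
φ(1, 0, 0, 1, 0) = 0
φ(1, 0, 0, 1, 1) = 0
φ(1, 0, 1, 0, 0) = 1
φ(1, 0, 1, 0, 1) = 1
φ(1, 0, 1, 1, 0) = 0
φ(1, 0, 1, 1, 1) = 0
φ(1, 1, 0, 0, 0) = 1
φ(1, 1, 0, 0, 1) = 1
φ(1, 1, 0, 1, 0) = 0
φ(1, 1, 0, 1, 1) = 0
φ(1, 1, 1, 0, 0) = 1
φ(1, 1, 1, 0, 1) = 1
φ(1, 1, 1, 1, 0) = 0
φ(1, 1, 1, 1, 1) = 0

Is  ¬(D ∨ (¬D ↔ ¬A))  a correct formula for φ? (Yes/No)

Check the formula against φ row by row:
  A=0, B=0, C=0, D=0, E=0: formula gives 0, φ = 0 ✓
  A=0, B=0, C=0, D=0, E=1: formula gives 0, φ = 0 ✓
  A=0, B=0, C=0, D=1, E=0: formula gives 0, φ = 0 ✓
  A=0, B=0, C=0, D=1, E=1: formula gives 0, but φ = 1 ✗
Row (0,0,0,1,1) is a counterexample, so the formula is not equivalent to φ.

No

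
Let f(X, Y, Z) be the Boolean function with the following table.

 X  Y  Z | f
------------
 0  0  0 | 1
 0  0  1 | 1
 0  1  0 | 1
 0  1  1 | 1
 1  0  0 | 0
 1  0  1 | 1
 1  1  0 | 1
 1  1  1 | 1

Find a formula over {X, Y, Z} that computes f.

f is 0 on exactly one input, (1,0,0), whose minterm is X·¬Y·¬Z. So f is the negation of that single conjunction.

f(X, Y, Z) = ~((X & ~Y) & ~Z)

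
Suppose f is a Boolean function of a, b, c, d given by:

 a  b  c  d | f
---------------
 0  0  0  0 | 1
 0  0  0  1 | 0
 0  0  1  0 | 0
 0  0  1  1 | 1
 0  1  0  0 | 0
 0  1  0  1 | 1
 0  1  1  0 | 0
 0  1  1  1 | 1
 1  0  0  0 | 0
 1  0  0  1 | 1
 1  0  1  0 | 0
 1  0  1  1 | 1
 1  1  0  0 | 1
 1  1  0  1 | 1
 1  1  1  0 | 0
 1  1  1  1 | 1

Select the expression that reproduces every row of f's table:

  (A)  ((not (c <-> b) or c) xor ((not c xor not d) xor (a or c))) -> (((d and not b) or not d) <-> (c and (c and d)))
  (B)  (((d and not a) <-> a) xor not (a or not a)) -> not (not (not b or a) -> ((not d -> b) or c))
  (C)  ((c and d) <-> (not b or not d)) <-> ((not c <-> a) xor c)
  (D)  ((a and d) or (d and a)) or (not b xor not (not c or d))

A

(B): at (0,0,0,0) it gives 0, but f = 1 — eliminated.
(C): at (0,0,0,1) it gives 1, but f = 0 — eliminated.
(D): at (0,0,0,1) it gives 1, but f = 0 — eliminated.
Only (A) survives; checking it on all 16 rows confirms it matches f.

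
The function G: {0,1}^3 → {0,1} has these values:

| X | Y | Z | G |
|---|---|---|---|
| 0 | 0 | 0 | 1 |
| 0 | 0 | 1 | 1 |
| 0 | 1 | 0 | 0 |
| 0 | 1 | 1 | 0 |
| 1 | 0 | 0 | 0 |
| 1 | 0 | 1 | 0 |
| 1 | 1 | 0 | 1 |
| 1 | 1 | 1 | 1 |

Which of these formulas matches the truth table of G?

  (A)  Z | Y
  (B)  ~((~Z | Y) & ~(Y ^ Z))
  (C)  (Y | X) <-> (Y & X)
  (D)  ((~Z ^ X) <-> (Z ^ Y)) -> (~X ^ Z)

(A) disagrees with G on (0,0,0) (formula → 0, table → 1); rule it out.
(B) disagrees with G on (0,0,0) (formula → 0, table → 1); rule it out.
(D) disagrees with G on (0,1,0) (formula → 1, table → 0); rule it out.
Only (C) survives; checking it on all 8 rows confirms it matches G.

C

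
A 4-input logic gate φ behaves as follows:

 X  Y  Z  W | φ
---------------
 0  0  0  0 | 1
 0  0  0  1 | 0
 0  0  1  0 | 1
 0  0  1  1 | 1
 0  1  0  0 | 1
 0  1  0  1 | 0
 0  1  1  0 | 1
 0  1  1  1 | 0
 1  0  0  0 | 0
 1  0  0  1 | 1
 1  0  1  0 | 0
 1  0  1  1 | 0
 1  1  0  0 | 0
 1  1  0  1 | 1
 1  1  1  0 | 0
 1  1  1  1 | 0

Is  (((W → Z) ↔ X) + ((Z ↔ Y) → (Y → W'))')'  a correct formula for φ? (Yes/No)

Test each input against both φ and the formula:
  X=0, Y=0, Z=0, W=0: formula gives 1, φ = 1 ✓
  X=0, Y=0, Z=0, W=1: formula gives 0, φ = 0 ✓
  X=0, Y=0, Z=1, W=0: formula gives 1, φ = 1 ✓
  X=0, Y=0, Z=1, W=1: formula gives 1, φ = 1 ✓
  …and likewise for the remaining 12 rows.
Every row agrees, so the formula is equivalent.

Yes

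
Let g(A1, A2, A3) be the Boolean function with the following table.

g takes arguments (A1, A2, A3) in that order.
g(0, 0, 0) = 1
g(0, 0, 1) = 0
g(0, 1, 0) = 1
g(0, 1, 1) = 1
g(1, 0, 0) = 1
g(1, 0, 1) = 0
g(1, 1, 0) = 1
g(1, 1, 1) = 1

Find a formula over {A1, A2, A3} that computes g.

There are just 2 zero rows: (0,0,1), (1,0,1). Their minterms are ¬A1·¬A2·A3, A1·¬A2·A3; the OR of those covers precisely the 0-outputs, and negating it yields g.

g(A1, A2, A3) = NOT (((NOT A1 AND NOT A2) AND A3) OR ((A1 AND NOT A2) AND A3))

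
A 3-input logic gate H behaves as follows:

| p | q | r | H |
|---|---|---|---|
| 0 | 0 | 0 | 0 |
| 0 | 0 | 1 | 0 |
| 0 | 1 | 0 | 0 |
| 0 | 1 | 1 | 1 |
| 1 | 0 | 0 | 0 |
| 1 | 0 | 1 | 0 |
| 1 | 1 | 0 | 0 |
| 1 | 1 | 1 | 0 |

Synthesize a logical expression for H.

H is 1 on exactly one input, (0,1,1), whose minterm is ¬p·q·r. So H is just that conjunction.

H(p, q, r) = (p' · q) · r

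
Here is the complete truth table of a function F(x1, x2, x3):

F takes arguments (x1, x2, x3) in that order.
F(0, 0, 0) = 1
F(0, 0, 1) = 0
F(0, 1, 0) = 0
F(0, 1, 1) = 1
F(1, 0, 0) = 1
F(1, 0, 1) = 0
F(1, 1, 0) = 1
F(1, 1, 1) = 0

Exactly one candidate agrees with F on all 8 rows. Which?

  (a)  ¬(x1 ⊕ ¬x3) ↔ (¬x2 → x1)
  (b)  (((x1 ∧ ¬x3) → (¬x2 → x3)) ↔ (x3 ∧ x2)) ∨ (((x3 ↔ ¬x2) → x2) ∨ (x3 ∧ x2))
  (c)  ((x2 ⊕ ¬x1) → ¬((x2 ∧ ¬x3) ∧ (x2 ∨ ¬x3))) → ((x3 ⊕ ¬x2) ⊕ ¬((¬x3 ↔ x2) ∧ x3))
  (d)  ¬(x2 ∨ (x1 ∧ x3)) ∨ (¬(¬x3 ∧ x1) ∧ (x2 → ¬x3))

a

(b) disagrees with F on (0,1,0) (formula → 1, table → 0); rule it out.
(c) disagrees with F on (0,0,0) (formula → 0, table → 1); rule it out.
(d) disagrees with F on (0,0,1) (formula → 1, table → 0); rule it out.
That leaves (a). Evaluating it on every row reproduces the table of F exactly.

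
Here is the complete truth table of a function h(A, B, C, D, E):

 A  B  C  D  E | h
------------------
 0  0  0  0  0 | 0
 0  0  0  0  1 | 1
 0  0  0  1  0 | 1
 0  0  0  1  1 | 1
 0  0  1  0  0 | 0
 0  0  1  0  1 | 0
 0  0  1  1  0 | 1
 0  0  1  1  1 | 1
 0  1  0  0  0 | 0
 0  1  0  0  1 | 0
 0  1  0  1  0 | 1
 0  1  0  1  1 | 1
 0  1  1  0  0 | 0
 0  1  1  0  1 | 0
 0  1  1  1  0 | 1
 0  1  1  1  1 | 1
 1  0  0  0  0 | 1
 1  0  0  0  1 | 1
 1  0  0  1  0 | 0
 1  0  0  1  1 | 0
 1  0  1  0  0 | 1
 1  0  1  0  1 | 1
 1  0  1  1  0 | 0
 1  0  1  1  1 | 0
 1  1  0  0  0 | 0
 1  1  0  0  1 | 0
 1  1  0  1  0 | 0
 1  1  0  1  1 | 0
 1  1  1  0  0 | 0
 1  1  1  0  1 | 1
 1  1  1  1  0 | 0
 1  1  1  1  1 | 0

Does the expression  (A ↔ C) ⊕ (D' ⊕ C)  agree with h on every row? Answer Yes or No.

Evaluate (A ↔ C) ⊕ (D' ⊕ C) on each row and compare to h:
  A=0, B=0, C=0, D=0, E=0: formula gives 0, h = 0 ✓
  A=0, B=0, C=0, D=0, E=1: formula gives 0, but h = 1 ✗
Row (0,0,0,0,1) is a counterexample, so the formula is not equivalent to h.

No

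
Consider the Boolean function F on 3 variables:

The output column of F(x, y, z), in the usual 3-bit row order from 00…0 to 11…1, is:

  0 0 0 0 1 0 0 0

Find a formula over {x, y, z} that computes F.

F(x, y, z) = (x ∧ ¬y) ∧ ¬z

F is 1 on exactly one input, (1,0,0), whose minterm is x·¬y·¬z. So F is just that conjunction.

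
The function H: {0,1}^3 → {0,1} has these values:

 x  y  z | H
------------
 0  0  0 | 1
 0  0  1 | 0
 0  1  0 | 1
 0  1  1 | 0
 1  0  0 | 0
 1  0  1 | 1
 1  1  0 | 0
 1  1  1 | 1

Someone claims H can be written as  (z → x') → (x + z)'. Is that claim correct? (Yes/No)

Yes

Test each input against both H and the formula:
  x=0, y=0, z=0: formula gives 1, H = 1 ✓
  x=0, y=0, z=1: formula gives 0, H = 0 ✓
  x=0, y=1, z=0: formula gives 1, H = 1 ✓
  x=0, y=1, z=1: formula gives 0, H = 0 ✓
  x=1, y=0, z=0: formula gives 0, H = 0 ✓
  … (the remaining 3 rows also agree.)
Every row agrees, so the formula is equivalent.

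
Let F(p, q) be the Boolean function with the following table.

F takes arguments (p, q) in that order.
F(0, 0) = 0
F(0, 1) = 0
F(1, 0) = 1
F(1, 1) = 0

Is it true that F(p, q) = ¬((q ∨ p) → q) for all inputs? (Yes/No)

Check the formula against F row by row:
  p=0, q=0: formula gives 0, F = 0 ✓
  p=0, q=1: formula gives 0, F = 0 ✓
  p=1, q=0: formula gives 1, F = 1 ✓
  p=1, q=1: formula gives 0, F = 0 ✓
All 4 rows match — the expression computes F exactly.

Yes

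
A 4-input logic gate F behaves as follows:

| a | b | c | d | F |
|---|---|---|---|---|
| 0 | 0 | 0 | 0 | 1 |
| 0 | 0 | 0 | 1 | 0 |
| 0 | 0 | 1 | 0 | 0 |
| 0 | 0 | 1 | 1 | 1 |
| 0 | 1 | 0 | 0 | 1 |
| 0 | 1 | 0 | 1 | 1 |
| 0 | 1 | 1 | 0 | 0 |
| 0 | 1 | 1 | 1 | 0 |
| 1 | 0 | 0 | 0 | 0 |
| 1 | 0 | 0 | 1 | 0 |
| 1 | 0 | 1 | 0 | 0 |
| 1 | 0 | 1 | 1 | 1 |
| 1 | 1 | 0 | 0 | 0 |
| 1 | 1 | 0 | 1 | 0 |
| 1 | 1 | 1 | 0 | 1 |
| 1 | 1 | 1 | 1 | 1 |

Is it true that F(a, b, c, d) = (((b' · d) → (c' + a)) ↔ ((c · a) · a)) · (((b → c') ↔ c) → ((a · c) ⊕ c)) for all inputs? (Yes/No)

Check the formula against F row by row:
  a=0, b=0, c=0, d=0: formula gives 0, but F = 1 ✗
Row (0,0,0,0) is a counterexample, so the formula is not equivalent to F.

No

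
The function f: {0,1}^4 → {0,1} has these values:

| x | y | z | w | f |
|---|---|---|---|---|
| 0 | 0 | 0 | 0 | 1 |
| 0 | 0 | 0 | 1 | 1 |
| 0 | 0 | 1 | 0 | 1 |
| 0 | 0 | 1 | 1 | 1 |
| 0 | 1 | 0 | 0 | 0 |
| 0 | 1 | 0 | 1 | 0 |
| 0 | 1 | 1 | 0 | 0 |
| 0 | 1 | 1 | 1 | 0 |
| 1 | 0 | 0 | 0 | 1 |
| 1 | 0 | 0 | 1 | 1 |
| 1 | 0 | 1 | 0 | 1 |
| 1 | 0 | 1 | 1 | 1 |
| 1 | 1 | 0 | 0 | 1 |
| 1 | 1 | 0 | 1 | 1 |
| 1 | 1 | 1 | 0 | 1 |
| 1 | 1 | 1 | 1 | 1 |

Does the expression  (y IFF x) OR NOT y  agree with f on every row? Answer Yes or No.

Test each input against both f and the formula:
  x=0, y=0, z=0, w=0: formula gives 1, f = 1 ✓
  x=0, y=0, z=0, w=1: formula gives 1, f = 1 ✓
  x=0, y=0, z=1, w=0: formula gives 1, f = 1 ✓
  x=0, y=0, z=1, w=1: formula gives 1, f = 1 ✓
  …and likewise for the remaining 12 rows.
No disagreement on any input; they are logically equivalent.

Yes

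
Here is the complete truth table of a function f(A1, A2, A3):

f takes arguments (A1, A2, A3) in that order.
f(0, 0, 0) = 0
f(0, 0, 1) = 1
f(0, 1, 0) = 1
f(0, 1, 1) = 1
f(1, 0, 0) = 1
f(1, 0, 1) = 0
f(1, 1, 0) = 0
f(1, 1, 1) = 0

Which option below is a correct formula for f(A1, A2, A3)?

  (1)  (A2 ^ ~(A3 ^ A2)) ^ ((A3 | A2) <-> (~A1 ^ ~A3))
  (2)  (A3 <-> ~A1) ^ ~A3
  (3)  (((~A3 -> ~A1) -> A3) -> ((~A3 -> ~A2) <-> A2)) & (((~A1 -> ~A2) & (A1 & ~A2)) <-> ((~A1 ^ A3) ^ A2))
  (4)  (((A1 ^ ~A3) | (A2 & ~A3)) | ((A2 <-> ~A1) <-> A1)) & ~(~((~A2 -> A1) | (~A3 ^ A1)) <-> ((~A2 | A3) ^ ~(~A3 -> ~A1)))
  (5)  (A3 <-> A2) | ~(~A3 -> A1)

1

(2): at (0,0,0) it gives 1, but f = 0 — eliminated.
(3): at (0,0,1) it gives 0, but f = 1 — eliminated.
(4): at (0,0,0) it gives 1, but f = 0 — eliminated.
(5): at (0,0,0) it gives 1, but f = 0 — eliminated.
That leaves (1). Evaluating it on every row reproduces the table of f exactly.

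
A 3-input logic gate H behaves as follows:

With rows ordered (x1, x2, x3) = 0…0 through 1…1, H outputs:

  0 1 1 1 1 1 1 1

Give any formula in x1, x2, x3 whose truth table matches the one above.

The output is 1 whenever at least one input is 1 — the OR of all inputs.

H(x1, x2, x3) = (x1 + x2) + x3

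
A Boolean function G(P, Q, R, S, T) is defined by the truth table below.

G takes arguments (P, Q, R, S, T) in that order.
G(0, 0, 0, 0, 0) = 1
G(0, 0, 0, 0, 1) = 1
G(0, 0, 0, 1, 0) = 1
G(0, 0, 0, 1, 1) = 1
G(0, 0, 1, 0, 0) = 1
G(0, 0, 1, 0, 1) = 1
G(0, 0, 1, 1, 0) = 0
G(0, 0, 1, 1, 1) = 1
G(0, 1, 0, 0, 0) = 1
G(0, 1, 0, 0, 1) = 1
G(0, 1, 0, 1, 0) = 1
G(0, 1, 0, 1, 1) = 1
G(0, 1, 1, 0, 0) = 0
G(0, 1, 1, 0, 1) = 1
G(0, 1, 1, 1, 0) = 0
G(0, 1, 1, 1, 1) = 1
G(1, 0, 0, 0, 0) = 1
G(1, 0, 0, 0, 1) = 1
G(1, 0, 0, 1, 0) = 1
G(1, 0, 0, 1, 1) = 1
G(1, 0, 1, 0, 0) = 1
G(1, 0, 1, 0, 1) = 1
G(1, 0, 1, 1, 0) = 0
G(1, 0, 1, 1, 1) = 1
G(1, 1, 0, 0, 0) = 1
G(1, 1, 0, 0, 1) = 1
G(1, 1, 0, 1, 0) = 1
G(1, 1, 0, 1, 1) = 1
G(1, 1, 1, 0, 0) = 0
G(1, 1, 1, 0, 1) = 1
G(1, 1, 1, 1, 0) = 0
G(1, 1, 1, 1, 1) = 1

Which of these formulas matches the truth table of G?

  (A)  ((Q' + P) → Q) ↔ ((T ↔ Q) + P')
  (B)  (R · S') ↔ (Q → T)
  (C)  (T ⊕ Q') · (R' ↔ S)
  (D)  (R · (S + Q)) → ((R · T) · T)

(A): at (0,0,0,0,0) it gives 0, but G = 1 — eliminated.
(B): at (0,0,0,0,0) it gives 0, but G = 1 — eliminated.
(C): at (0,0,0,0,0) it gives 0, but G = 1 — eliminated.
That leaves (D). Evaluating it on every row reproduces the table of G exactly.

D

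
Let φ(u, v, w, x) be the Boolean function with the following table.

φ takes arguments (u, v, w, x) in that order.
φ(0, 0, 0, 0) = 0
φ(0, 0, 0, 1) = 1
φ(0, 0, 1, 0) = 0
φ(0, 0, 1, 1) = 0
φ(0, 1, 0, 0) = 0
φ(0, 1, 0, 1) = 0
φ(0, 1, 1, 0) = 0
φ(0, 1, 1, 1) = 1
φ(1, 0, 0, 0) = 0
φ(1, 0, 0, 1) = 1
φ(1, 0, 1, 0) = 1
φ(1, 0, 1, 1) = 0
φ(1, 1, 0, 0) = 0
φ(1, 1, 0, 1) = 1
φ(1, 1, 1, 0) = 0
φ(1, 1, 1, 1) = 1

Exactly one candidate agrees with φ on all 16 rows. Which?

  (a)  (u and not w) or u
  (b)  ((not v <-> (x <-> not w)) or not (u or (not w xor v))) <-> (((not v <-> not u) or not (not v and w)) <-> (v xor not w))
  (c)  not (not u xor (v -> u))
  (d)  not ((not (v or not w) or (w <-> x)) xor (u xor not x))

(a) disagrees with φ on (0,0,0,1) (formula → 0, table → 1); rule it out.
(c) disagrees with φ on (0,0,0,0) (formula → 1, table → 0); rule it out.
(d) disagrees with φ on (0,0,0,0) (formula → 1, table → 0); rule it out.
Only (b) survives; checking it on all 16 rows confirms it matches φ.

b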